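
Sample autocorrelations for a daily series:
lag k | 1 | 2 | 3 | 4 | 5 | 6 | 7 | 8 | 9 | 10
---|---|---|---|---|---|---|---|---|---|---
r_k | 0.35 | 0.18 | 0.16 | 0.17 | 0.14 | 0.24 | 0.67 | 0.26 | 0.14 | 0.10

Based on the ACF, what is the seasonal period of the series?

The largest autocorrelation is r_7 = 0.67; the remaining lags stay at or below 0.35. The elevated value at lag 1 (0.35), dropping to 0.18 at lag 2, reflects decaying short-term dependence rather than seasonality.
The dominant spike at lag 7 indicates a seasonal period of 7.

7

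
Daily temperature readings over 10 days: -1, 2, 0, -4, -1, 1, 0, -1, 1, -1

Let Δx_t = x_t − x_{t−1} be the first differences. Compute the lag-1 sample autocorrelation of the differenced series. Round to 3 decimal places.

First differences Δx: 3, -2, -4, 3, 2, -1, -1, 2, -2
Mean of differences = 0.0000
Numerator Σ(Δx_t−Δx̄)(Δx_{t+1}−Δx̄) = -11.0000
Denominator Σ(Δx_t−Δx̄)² = 52.0000
r_1(Δx) = -11.0000 / 52.0000 = -0.212

-0.212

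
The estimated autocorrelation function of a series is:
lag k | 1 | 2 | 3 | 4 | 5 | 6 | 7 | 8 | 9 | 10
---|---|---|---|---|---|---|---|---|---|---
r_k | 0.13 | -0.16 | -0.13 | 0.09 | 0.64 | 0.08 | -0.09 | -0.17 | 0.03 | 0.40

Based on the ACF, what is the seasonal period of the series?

5

The largest autocorrelation is r_5 = 0.64, with a weaker echo at lag 10 (0.40); the remaining lags stay at or below 0.13.
The dominant spike at lag 5 indicates a seasonal period of 5.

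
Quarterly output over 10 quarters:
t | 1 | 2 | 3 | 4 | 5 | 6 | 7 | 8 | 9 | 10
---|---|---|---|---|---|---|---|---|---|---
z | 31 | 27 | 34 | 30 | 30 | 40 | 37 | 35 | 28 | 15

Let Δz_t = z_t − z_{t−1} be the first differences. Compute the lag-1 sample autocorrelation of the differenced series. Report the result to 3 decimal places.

0.062

First differences Δz: -4, 7, -4, 0, 10, -3, -2, -7, -13
Mean of differences = -1.7778
Numerator Σ(Δz_t−Δz̄)(Δz_{t+1}−Δz̄) = 23.6173
Denominator Σ(Δz_t−Δz̄)² = 383.5556
r_1(Δz) = 23.6173 / 383.5556 = 0.062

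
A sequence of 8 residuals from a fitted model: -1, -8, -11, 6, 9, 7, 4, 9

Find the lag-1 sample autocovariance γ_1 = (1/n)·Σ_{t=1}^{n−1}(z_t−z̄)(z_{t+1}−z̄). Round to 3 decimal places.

Mean z̄ = (-1 − 8 − 11 + 6 + 9 + 7 + 4 + 9)/8 = 1.8750
Deviations: -2.8750, -9.8750, -12.8750, 4.1250, 7.1250, 5.1250, 2.1250, 7.1250
Σ_{t=1}^{7}(z_t−z̄)(z_{t+1}−z̄) = 194.3594
γ_1 = 194.3594 / 8 = 24.295

24.295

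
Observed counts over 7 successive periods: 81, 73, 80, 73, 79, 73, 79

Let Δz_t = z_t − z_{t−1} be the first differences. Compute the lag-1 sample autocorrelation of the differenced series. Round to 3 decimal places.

First differences Δz: -8, 7, -7, 6, -6, 6
Mean of differences = -0.3333
Numerator Σ(Δz_t−Δz̄)(Δz_{t+1}−Δz̄) = -219.1111
Denominator Σ(Δz_t−Δz̄)² = 269.3333
r_1(Δz) = -219.1111 / 269.3333 = -0.814

-0.814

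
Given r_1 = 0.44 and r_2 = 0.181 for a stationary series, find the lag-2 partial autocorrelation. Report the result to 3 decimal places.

φ_{22} = (r_2 − r_1²) / (1 − r_1²)
r_1² = (0.44)² = 0.1936
Numerator = 0.181 − 0.1936 = -0.0126; denominator = 1 − 0.1936 = 0.8064
φ_{22} = -0.0126 / 0.8064 = -0.016

-0.016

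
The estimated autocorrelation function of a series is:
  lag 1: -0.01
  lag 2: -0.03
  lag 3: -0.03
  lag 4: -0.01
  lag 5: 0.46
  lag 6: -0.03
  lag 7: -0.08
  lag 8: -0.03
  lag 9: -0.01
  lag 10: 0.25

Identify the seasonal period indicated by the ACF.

5

The largest autocorrelation is r_5 = 0.46, with a weaker echo at lag 10 (0.25); the remaining lags stay at or below -0.01.
The dominant spike at lag 5 indicates a seasonal period of 5.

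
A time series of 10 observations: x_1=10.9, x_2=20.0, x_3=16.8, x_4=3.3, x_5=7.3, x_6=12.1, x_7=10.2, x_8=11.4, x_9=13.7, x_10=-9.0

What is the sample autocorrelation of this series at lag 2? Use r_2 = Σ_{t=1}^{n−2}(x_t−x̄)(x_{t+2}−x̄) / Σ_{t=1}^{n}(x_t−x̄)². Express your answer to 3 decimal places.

-0.201

Mean x̄ = (10.9 + 20.0 + 16.8 + 3.3 + 7.3 + 12.1 + 10.2 + 11.4 + 13.7 − 9.0)/10 = 9.6700
Numerator Σ_{t=1}^{8}(x_t−x̄)(x_{t+2}−x̄) = -116.6248
Denominator Σ(x_t−x̄)² = 579.2410
r_2 = -116.6248 / 579.2410 = -0.201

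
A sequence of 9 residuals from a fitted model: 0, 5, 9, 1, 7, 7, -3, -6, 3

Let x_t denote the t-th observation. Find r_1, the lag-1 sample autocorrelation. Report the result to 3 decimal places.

0.157

Mean x̄ = (0 + 5 + 9 + 1 + 7 + 7 − 3 − 6 + 3)/9 = 2.5556
Numerator Σ_{t=1}^{8}(x_t−x̄)(x_{t+1}−x̄) = 31.3580
Denominator Σ(x_t−x̄)² = 200.2222
r_1 = 31.3580 / 200.2222 = 0.157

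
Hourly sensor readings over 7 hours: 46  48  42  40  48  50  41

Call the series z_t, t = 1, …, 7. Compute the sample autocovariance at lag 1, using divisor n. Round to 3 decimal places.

-1.571

Mean z̄ = (46 + 48 + 42 + 40 + 48 + 50 + 41)/7 = 45.0000
Deviations: 1.0000, 3.0000, -3.0000, -5.0000, 3.0000, 5.0000, -4.0000
Σ_{t=1}^{6}(z_t−z̄)(z_{t+1}−z̄) = -11.0000
γ_1 = -11.0000 / 7 = -1.571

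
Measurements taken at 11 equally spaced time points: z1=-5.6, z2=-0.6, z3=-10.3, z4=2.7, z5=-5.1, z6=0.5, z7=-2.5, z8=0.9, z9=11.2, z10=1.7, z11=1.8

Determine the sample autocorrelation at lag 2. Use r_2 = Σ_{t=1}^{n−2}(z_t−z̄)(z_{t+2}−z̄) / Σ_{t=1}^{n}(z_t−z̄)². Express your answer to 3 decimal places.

Mean z̄ = (-5.6 − 0.6 − 10.3 + 2.7 − 5.1 + 0.5 − 2.5 + 0.9 + 11.2 + 1.7 + 1.8)/11 = -0.4818
Numerator Σ_{t=1}^{9}(z_t−z̄)(z_{t+2}−z̄) = 115.1130
Denominator Σ(z_t−z̄)² = 307.4364
r_2 = 115.1130 / 307.4364 = 0.374

0.374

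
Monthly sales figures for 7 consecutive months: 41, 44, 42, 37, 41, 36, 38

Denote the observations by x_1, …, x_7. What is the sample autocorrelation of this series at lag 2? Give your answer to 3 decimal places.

0.039

Mean x̄ = (41 + 44 + 42 + 37 + 41 + 36 + 38)/7 = 39.8571
Deviations from mean: 1.1429, 4.1429, 2.1429, -2.8571, 1.1429, -3.8571, -1.8571
Numerator Σ_{t=1}^{5}(x_t−x̄)(x_{t+2}−x̄) = 1.9592
Denominator Σ(x_t−x̄)² = 50.8571
r_2 = 1.9592 / 50.8571 = 0.039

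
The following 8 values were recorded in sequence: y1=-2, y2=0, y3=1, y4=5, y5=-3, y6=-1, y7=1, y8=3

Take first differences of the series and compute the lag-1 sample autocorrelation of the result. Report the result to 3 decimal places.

-0.377

First differences Δy: 2, 1, 4, -8, 2, 2, 2
Mean of differences = 0.7143
Numerator Σ(Δy_t−Δȳ)(Δy_{t+1}−Δȳ) = -35.2245
Denominator Σ(Δy_t−Δȳ)² = 93.4286
r_1(Δy) = -35.2245 / 93.4286 = -0.377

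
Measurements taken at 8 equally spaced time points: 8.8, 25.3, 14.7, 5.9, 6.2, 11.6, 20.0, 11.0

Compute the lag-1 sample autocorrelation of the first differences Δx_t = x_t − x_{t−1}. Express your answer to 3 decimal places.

First differences Δx: 16.5, -10.6, -8.8, 0.3, 5.4, 8.4, -9.0
Mean of differences = 0.3143
Numerator Σ(Δx_t−Δx̄)(Δx_{t+1}−Δx̄) = -111.3131
Denominator Σ(Δx_t−Δx̄)² = 642.1686
r_1(Δx) = -111.3131 / 642.1686 = -0.173

-0.173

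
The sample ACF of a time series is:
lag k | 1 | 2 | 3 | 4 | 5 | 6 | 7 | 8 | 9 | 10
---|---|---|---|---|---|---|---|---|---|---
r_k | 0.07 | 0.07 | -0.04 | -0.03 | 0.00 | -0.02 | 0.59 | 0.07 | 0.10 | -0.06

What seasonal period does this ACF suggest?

The largest autocorrelation is r_7 = 0.59; the remaining lags stay at or below 0.10.
The dominant spike at lag 7 indicates a seasonal period of 7.

7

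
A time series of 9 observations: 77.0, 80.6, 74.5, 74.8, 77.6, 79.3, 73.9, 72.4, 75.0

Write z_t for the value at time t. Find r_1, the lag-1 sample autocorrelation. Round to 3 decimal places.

Mean z̄ = (77.0 + 80.6 + 74.5 + 74.8 + 77.6 + 79.3 + 73.9 + 72.4 + 75.0)/9 = 76.1222
Numerator Σ_{t=1}^{8}(z_t−z̄)(z_{t+1}−z̄) = 6.9406
Denominator Σ(z_t−z̄)² = 57.5356
r_1 = 6.9406 / 57.5356 = 0.121

0.121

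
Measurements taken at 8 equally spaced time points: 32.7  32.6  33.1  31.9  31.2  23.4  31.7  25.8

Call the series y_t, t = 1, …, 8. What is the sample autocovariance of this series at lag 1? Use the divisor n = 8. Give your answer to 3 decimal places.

-0.536

Mean ȳ = (32.7 + 32.6 + 33.1 + 31.9 + 31.2 + 23.4 + 31.7 + 25.8)/8 = 30.3000
Σ_{t=1}^{7}(y_t−ȳ)(y_{t+1}−ȳ) = -4.2900
γ_1 = -4.2900 / 8 = -0.536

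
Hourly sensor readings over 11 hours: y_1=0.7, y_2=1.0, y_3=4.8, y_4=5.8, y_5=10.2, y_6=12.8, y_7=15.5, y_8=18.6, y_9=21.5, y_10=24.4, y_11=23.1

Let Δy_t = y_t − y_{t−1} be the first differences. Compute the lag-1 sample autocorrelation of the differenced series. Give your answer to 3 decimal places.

-0.284

First differences Δy: 0.3, 3.8, 1.0, 4.4, 2.6, 2.7, 3.1, 2.9, 2.9, -1.3
Mean of differences = 2.2400
Numerator Σ(Δy_t−Δȳ)(Δy_{t+1}−Δȳ) = -7.6336
Denominator Σ(Δy_t−Δȳ)² = 26.8840
r_1(Δy) = -7.6336 / 26.8840 = -0.284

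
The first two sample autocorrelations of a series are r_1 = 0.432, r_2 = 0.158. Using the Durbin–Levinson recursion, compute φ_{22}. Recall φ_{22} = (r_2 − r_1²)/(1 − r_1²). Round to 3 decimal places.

-0.035

φ_{22} = (r_2 − r_1²) / (1 − r_1²)
r_1² = (0.432)² = 0.186624
Numerator = 0.158 − 0.1866 = -0.0286; denominator = 1 − 0.1866 = 0.8134
φ_{22} = -0.0286 / 0.8134 = -0.035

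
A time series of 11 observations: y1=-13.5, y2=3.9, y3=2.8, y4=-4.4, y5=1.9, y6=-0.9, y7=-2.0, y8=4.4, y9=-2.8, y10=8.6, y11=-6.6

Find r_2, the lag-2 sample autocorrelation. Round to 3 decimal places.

0.017

Mean ȳ = (-13.5 + 3.9 + 2.8 − 4.4 + 1.9 − 0.9 − 2.0 + 4.4 − 2.8 + 8.6 − 6.6)/11 = -0.7818
Numerator Σ_{t=1}^{9}(y_t−ȳ)(y_{t+2}−ȳ) = 6.4757
Denominator Σ(y_t−ȳ)² = 371.0764
r_2 = 6.4757 / 371.0764 = 0.017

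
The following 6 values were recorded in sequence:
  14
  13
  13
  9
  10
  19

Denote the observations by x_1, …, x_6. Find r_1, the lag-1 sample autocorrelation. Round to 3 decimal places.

Mean x̄ = (14 + 13 + 13 + 9 + 10 + 19)/6 = 13.0000
Deviations from mean: 1.0000, 0.0000, 0.0000, -4.0000, -3.0000, 6.0000
Σ(x_t−x̄)(x_{t+1}−x̄) = (0.0000) + (0.0000) + (0.0000) + (12.0000) + (-18.0000) = -6.0000
Denominator Σ(x_t−x̄)² = 62.0000
r_1 = -6.0000 / 62.0000 = -0.097

-0.097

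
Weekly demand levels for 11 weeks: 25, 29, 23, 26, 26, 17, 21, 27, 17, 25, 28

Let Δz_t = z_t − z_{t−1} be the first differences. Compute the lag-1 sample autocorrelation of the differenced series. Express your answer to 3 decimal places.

First differences Δz: 4, -6, 3, 0, -9, 4, 6, -10, 8, 3
Mean of differences = 0.3000
Numerator Σ(Δz_t−Δz̄)(Δz_{t+1}−Δz̄) = -168.8900
Denominator Σ(Δz_t−Δz̄)² = 366.1000
r_1(Δz) = -168.8900 / 366.1000 = -0.461

-0.461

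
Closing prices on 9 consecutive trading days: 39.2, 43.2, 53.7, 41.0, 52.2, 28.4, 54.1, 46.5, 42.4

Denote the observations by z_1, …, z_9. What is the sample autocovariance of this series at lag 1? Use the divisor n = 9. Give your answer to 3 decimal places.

-36.435

Mean z̄ = (39.2 + 43.2 + 53.7 + 41.0 + 52.2 + 28.4 + 54.1 + 46.5 + 42.4)/9 = 44.5222
Σ_{t=1}^{8}(z_t−z̄)(z_{t+1}−z̄) = -327.9194
γ_1 = -327.9194 / 9 = -36.435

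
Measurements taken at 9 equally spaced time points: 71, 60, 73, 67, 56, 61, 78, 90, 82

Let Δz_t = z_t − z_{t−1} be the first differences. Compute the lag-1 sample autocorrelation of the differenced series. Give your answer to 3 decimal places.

-0.063

First differences Δz: -11, 13, -6, -11, 5, 17, 12, -8
Mean of differences = 1.3750
Numerator Σ(Δz_t−Δz̄)(Δz_{t+1}−Δz̄) = -60.1406
Denominator Σ(Δz_t−Δz̄)² = 953.8750
r_1(Δz) = -60.1406 / 953.8750 = -0.063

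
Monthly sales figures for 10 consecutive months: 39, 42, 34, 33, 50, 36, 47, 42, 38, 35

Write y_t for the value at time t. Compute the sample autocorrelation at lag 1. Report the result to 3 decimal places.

Mean ȳ = (39 + 42 + 34 + 33 + 50 + 36 + 47 + 42 + 38 + 35)/10 = 39.6000
Numerator Σ_{t=1}^{9}(y_t−ȳ)(y_{t+1}−ȳ) = -89.3600
Denominator Σ(y_t−ȳ)² = 286.4000
r_1 = -89.3600 / 286.4000 = -0.312

-0.312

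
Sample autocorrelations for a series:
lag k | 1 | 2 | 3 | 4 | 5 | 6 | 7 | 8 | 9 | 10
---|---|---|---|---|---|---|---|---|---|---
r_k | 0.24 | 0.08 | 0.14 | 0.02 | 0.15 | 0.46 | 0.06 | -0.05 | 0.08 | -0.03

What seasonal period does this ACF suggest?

The largest autocorrelation is r_6 = 0.46; the remaining lags stay at or below 0.24. The elevated value at lag 1 (0.24), dropping to 0.08 at lag 2, reflects decaying short-term dependence rather than seasonality.
The dominant spike at lag 6 indicates a seasonal period of 6.

6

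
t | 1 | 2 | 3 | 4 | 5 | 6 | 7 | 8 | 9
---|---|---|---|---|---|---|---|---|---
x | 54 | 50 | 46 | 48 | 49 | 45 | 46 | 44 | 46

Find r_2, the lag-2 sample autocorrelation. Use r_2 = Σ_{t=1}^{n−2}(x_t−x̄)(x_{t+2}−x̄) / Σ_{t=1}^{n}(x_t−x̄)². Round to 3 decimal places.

-0.040

Mean x̄ = (54 + 50 + 46 + 48 + 49 + 45 + 46 + 44 + 46)/9 = 47.5556
Σ(x_t−x̄)(x_{t+2}−x̄) = (-10.0247) + (1.0864) + (-2.2469) + (-1.1358) + (-2.2469) + (9.0864) + (2.4198) = -3.0617
Denominator Σ(x_t−x̄)² = 76.2222
r_2 = -3.0617 / 76.2222 = -0.040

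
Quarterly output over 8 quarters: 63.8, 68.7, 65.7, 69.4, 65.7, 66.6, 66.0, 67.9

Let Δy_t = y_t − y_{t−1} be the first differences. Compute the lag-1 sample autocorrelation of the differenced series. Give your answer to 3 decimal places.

First differences Δy: 4.9, -3.0, 3.7, -3.7, 0.9, -0.6, 1.9
Mean of differences = 0.5857
Numerator Σ(Δy_t−Δȳ)(Δy_{t+1}−Δȳ) = -43.2616
Denominator Σ(Δy_t−Δȳ)² = 62.7686
r_1(Δy) = -43.2616 / 62.7686 = -0.689

-0.689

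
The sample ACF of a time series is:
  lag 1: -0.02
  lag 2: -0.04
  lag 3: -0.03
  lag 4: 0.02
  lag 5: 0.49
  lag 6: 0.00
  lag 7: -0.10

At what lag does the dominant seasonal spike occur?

The largest autocorrelation is r_5 = 0.49; the remaining lags stay at or below 0.02.
The dominant spike at lag 5 indicates a seasonal period of 5.

5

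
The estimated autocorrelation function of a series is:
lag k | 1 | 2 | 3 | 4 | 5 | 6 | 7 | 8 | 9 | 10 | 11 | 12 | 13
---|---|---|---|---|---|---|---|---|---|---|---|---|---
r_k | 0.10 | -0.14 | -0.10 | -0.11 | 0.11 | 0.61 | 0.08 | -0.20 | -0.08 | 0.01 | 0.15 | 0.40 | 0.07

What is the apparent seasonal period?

The largest autocorrelation is r_6 = 0.61, with a weaker echo at lag 12 (0.40); the remaining lags stay at or below 0.15.
The dominant spike at lag 6 indicates a seasonal period of 6.

6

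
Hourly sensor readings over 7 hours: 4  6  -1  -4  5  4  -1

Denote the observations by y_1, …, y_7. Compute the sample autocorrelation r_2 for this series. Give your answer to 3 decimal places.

-0.701

Mean ȳ = (4 + 6 − 1 − 4 + 5 + 4 − 1)/7 = 1.8571
Deviations from mean: 2.1429, 4.1429, -2.8571, -5.8571, 3.1429, 2.1429, -2.8571
Σ(y_t−ȳ)(y_{t+2}−ȳ) = (-6.1224) + (-24.2653) + (-8.9796) + (-12.5510) + (-8.9796) = -60.8980
Denominator Σ(y_t−ȳ)² = 86.8571
r_2 = -60.8980 / 86.8571 = -0.701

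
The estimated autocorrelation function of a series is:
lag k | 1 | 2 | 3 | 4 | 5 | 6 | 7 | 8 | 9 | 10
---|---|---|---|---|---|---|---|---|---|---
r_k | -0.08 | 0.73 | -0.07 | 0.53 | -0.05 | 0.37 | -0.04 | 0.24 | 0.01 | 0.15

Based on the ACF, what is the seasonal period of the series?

The largest autocorrelation is r_2 = 0.73, with weaker echoes at lags 4 (0.53), 6 (0.37), 8 (0.24) and 10 (0.15); the remaining lags stay at or below 0.01.
The dominant spike at lag 2 indicates a seasonal period of 2.

2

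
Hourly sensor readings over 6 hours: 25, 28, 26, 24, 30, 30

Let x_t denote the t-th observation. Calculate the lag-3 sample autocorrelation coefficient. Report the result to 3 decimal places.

0.180

Mean x̄ = (25 + 28 + 26 + 24 + 30 + 30)/6 = 27.1667
Deviations from mean: -2.1667, 0.8333, -1.1667, -3.1667, 2.8333, 2.8333
Numerator Σ_{t=1}^{3}(x_t−x̄)(x_{t+3}−x̄) = 5.9167
Denominator Σ(x_t−x̄)² = 32.8333
r_3 = 5.9167 / 32.8333 = 0.180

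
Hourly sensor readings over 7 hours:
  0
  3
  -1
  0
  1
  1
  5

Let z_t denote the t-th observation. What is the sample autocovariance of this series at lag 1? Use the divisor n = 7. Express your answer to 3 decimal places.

-0.542

Mean z̄ = (0 + 3 − 1 + 0 + 1 + 1 + 5)/7 = 1.2857
Deviations: -1.2857, 1.7143, -2.2857, -1.2857, -0.2857, -0.2857, 3.7143
Σ_{t=1}^{6}(z_t−z̄)(z_{t+1}−z̄) = -3.7959
γ_1 = -3.7959 / 7 = -0.542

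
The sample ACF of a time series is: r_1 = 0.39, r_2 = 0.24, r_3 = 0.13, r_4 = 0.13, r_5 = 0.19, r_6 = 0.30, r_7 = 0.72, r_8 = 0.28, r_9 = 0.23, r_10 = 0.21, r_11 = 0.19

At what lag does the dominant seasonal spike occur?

7

The largest autocorrelation is r_7 = 0.72; the remaining lags stay at or below 0.39. The elevated value at lag 1 (0.39), dropping to 0.24 at lag 2, reflects decaying short-term dependence rather than seasonality.
The dominant spike at lag 7 indicates a seasonal period of 7.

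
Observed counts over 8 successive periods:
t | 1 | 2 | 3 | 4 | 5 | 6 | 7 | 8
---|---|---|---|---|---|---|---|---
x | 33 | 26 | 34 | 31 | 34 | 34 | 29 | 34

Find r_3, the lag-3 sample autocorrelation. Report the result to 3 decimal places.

-0.031

Mean x̄ = (33 + 26 + 34 + 31 + 34 + 34 + 29 + 34)/8 = 31.8750
Deviations from mean: 1.1250, -5.8750, 2.1250, -0.8750, 2.1250, 2.1250, -2.8750, 2.1250
Numerator Σ_{t=1}^{5}(x_t−x̄)(x_{t+3}−x̄) = -1.9219
Denominator Σ(x_t−x̄)² = 62.8750
r_3 = -1.9219 / 62.8750 = -0.031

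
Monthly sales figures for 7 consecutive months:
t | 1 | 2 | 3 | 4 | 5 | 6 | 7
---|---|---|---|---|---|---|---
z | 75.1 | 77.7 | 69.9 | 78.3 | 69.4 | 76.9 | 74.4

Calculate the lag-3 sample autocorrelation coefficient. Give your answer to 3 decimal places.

Mean z̄ = (75.1 + 77.7 + 69.9 + 78.3 + 69.4 + 76.9 + 74.4)/7 = 74.5286
Deviations from mean: 0.5714, 3.1714, -4.6286, 3.7714, -5.1286, 2.3714, -0.1286
Σ(z_t−z̄)(z_{t+3}−z̄) = (2.1551) + (-16.2649) + (-10.9763) + (-0.4849) = -25.5710
Denominator Σ(z_t−z̄)² = 77.9743
r_3 = -25.5710 / 77.9743 = -0.328

-0.328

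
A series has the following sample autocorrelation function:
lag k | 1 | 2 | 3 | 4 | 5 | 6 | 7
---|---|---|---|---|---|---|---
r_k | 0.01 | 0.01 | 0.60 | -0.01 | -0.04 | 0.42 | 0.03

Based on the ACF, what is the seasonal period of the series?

The largest autocorrelation is r_3 = 0.60, with a weaker echo at lag 6 (0.42); the remaining lags stay at or below 0.03.
The dominant spike at lag 3 indicates a seasonal period of 3.

3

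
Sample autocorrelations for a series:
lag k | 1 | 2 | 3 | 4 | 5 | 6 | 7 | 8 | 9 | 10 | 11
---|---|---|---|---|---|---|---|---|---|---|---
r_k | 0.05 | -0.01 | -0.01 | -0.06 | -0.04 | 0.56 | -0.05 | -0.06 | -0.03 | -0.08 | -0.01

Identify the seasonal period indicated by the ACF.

6

The largest autocorrelation is r_6 = 0.56; the remaining lags stay at or below 0.05.
The dominant spike at lag 6 indicates a seasonal period of 6.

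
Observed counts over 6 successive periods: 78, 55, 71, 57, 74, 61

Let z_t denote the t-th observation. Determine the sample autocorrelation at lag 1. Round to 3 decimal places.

Mean z̄ = (78 + 55 + 71 + 57 + 74 + 61)/6 = 66.0000
Numerator Σ_{t=1}^{5}(z_t−z̄)(z_{t+1}−z̄) = -344.0000
Denominator Σ(z_t−z̄)² = 460.0000
r_1 = -344.0000 / 460.0000 = -0.748

-0.748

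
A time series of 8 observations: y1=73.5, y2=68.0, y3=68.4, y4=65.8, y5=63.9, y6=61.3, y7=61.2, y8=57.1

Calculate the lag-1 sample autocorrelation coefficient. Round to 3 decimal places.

Mean ȳ = (73.5 + 68.0 + 68.4 + 65.8 + 63.9 + 61.3 + 61.2 + 57.1)/8 = 64.9000
Deviations from mean: 8.6000, 3.1000, 3.5000, 0.9000, -1.0000, -3.6000, -3.7000, -7.8000
Σ(y_t−ȳ)(y_{t+1}−ȳ) = (26.6600) + (10.8500) + (3.1500) + (-0.9000) + (3.6000) + (13.3200) + (28.8600) = 85.5400
Denominator Σ(y_t−ȳ)² = 185.1200
r_1 = 85.5400 / 185.1200 = 0.462

0.462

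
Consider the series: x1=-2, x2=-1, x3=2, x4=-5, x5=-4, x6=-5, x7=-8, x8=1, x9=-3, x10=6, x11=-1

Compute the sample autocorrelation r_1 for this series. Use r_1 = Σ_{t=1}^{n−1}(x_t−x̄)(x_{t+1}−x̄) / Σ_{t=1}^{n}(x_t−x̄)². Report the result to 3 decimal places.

Mean x̄ = (-2 − 1 + 2 − 5 − 4 − 5 − 8 + 1 − 3 + 6 − 1)/11 = -1.8182
Numerator Σ_{t=1}^{10}(x_t−x̄)(x_{t+1}−x̄) = 0.7851
Denominator Σ(x_t−x̄)² = 149.6364
r_1 = 0.7851 / 149.6364 = 0.005

0.005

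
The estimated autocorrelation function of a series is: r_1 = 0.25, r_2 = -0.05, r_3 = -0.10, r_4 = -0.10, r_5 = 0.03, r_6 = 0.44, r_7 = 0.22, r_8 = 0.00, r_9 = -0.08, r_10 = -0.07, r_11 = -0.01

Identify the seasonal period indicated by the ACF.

6

The largest autocorrelation is r_6 = 0.44; the remaining lags stay at or below 0.25.
The dominant spike at lag 6 indicates a seasonal period of 6.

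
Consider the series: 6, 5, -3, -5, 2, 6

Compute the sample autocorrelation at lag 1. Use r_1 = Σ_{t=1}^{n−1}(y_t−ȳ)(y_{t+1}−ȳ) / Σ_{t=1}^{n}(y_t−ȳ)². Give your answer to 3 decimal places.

Mean ȳ = (6 + 5 − 3 − 5 + 2 + 6)/6 = 1.8333
Deviations from mean: 4.1667, 3.1667, -4.8333, -6.8333, 0.1667, 4.1667
Numerator Σ_{t=1}^{5}(y_t−ȳ)(y_{t+1}−ȳ) = 30.4722
Denominator Σ(y_t−ȳ)² = 114.8333
r_1 = 30.4722 / 114.8333 = 0.265

0.265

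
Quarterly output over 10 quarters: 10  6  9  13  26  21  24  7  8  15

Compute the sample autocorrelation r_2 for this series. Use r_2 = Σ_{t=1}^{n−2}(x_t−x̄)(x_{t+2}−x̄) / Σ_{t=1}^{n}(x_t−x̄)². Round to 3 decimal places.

Mean x̄ = (10 + 6 + 9 + 13 + 26 + 21 + 24 + 7 + 8 + 15)/10 = 13.9000
Numerator Σ_{t=1}^{8}(x_t−x̄)(x_{t+2}−x̄) = -33.4200
Denominator Σ(x_t−x̄)² = 484.9000
r_2 = -33.4200 / 484.9000 = -0.069

-0.069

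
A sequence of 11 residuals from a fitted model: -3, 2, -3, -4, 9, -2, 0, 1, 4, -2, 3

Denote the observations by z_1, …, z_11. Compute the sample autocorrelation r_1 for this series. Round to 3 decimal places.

-0.441

Mean z̄ = (-3 + 2 − 3 − 4 + 9 − 2 + 0 + 1 + 4 − 2 + 3)/11 = 0.4545
Numerator Σ_{t=1}^{10}(z_t−z̄)(z_{t+1}−z̄) = -66.4793
Denominator Σ(z_t−z̄)² = 150.7273
r_1 = -66.4793 / 150.7273 = -0.441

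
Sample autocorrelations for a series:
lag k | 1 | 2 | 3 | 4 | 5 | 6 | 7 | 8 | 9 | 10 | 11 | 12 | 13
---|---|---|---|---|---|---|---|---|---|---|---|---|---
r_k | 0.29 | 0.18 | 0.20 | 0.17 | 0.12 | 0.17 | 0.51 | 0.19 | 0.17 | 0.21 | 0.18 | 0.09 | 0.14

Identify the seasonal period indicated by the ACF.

7

The largest autocorrelation is r_7 = 0.51; the remaining lags stay at or below 0.29. The elevated value at lag 1 (0.29), dropping to 0.18 at lag 2, reflects decaying short-term dependence rather than seasonality.
The dominant spike at lag 7 indicates a seasonal period of 7.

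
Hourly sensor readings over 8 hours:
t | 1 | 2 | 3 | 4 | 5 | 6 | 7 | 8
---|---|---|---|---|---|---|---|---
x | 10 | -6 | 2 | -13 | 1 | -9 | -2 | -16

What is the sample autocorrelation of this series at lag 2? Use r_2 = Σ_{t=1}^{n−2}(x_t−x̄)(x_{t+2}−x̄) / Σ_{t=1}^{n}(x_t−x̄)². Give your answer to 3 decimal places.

0.479

Mean x̄ = (10 − 6 + 2 − 13 + 1 − 9 − 2 − 16)/8 = -4.1250
Deviations from mean: 14.1250, -1.8750, 6.1250, -8.8750, 5.1250, -4.8750, 2.1250, -11.8750
Numerator Σ_{t=1}^{6}(x_t−x̄)(x_{t+2}−x̄) = 246.5938
Denominator Σ(x_t−x̄)² = 514.8750
r_2 = 246.5938 / 514.8750 = 0.479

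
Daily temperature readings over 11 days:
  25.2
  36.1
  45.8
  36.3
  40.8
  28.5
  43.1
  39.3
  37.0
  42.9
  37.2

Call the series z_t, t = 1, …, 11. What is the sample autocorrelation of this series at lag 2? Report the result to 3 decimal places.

-0.139

Mean z̄ = (25.2 + 36.1 + 45.8 + 36.3 + 40.8 + 28.5 + 43.1 + 39.3 + 37.0 + 42.9 + 37.2)/11 = 37.4727
Numerator Σ_{t=1}^{9}(z_t−z̄)(z_{t+2}−z̄) = -52.6451
Denominator Σ(z_t−z̄)² = 379.5618
r_2 = -52.6451 / 379.5618 = -0.139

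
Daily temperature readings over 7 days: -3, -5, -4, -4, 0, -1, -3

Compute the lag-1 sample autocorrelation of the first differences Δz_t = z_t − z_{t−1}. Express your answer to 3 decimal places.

First differences Δz: -2, 1, 0, 4, -1, -2
Mean of differences = 0.0000
Numerator Σ(Δz_t−Δz̄)(Δz_{t+1}−Δz̄) = -4.0000
Denominator Σ(Δz_t−Δz̄)² = 26.0000
r_1(Δz) = -4.0000 / 26.0000 = -0.154

-0.154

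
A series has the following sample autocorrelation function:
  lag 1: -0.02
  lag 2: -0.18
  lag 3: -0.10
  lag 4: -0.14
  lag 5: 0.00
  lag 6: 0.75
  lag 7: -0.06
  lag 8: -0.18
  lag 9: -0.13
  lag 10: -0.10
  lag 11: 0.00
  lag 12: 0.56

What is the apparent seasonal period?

6

The largest autocorrelation is r_6 = 0.75, with a weaker echo at lag 12 (0.56); the remaining lags stay at or below 0.00.
The dominant spike at lag 6 indicates a seasonal period of 6.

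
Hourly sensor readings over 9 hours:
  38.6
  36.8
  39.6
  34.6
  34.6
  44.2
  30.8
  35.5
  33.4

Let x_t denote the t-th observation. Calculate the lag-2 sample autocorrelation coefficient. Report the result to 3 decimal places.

Mean x̄ = (38.6 + 36.8 + 39.6 + 34.6 + 34.6 + 44.2 + 30.8 + 35.5 + 33.4)/9 = 36.4556
Numerator Σ_{t=1}^{7}(x_t−x̄)(x_{t+2}−x̄) = 6.2738
Denominator Σ(x_t−x̄)² = 123.7022
r_2 = 6.2738 / 123.7022 = 0.051

0.051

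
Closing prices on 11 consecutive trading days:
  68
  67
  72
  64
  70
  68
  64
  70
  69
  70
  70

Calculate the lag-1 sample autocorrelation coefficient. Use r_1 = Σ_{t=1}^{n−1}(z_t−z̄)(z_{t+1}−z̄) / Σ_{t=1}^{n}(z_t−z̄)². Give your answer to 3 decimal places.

-0.447

Mean z̄ = (68 + 67 + 72 + 64 + 70 + 68 + 64 + 70 + 69 + 70 + 70)/11 = 68.3636
Numerator Σ_{t=1}^{10}(z_t−z̄)(z_{t+1}−z̄) = -28.8595
Denominator Σ(z_t−z̄)² = 64.5455
r_1 = -28.8595 / 64.5455 = -0.447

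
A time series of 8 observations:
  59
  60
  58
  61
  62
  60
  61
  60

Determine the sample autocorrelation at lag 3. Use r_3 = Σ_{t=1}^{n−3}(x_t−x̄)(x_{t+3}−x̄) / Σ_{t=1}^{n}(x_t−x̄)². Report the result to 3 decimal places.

Mean x̄ = (59 + 60 + 58 + 61 + 62 + 60 + 61 + 60)/8 = 60.1250
Deviations from mean: -1.1250, -0.1250, -2.1250, 0.8750, 1.8750, -0.1250, 0.8750, -0.1250
Σ(x_t−x̄)(x_{t+3}−x̄) = (-0.9844) + (-0.2344) + (0.2656) + (0.7656) + (-0.2344) = -0.4219
Denominator Σ(x_t−x̄)² = 10.8750
r_3 = -0.4219 / 10.8750 = -0.039

-0.039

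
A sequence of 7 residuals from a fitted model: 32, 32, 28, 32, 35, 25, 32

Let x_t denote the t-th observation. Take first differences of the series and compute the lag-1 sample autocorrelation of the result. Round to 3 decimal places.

-0.547

First differences Δx: 0, -4, 4, 3, -10, 7
Mean of differences = 0.0000
Numerator Σ(Δx_t−Δx̄)(Δx_{t+1}−Δx̄) = -104.0000
Denominator Σ(Δx_t−Δx̄)² = 190.0000
r_1(Δx) = -104.0000 / 190.0000 = -0.547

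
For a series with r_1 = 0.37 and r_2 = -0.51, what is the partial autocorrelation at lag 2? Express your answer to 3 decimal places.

-0.750

φ_{22} = (r_2 − r_1²) / (1 − r_1²)
r_1² = (0.37)² = 0.1369
Numerator = -0.51 − 0.1369 = -0.6469; denominator = 1 − 0.1369 = 0.8631
φ_{22} = -0.6469 / 0.8631 = -0.750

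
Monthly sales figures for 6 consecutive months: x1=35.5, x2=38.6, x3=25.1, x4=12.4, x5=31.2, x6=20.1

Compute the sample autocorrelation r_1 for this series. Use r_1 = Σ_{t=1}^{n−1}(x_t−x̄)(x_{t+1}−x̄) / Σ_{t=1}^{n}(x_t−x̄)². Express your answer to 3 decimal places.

0.029

Mean x̄ = (35.5 + 38.6 + 25.1 + 12.4 + 31.2 + 20.1)/6 = 27.1500
Deviations from mean: 8.3500, 11.4500, -2.0500, -14.7500, 4.0500, -7.0500
Σ(x_t−x̄)(x_{t+1}−x̄) = (95.6075) + (-23.4725) + (30.2375) + (-59.7375) + (-28.5525) = 14.0825
Denominator Σ(x_t−x̄)² = 488.6950
r_1 = 14.0825 / 488.6950 = 0.029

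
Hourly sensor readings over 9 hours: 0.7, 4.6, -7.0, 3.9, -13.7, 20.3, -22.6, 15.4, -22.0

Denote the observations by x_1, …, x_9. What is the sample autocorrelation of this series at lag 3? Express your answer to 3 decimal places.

-0.502

Mean x̄ = (0.7 + 4.6 − 7.0 + 3.9 − 13.7 + 20.3 − 22.6 + 15.4 − 22.0)/9 = -2.2667
Numerator Σ_{t=1}^{6}(x_t−x̄)(x_{t+3}−x̄) = -939.7233
Denominator Σ(x_t−x̄)² = 1871.3200
r_3 = -939.7233 / 1871.3200 = -0.502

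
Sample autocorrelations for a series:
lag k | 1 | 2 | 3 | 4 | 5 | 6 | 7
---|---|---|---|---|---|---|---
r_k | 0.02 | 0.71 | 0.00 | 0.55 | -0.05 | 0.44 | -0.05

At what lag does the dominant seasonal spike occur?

2

The largest autocorrelation is r_2 = 0.71, with weaker echoes at lags 4 (0.55) and 6 (0.44); the remaining lags stay at or below 0.02.
The dominant spike at lag 2 indicates a seasonal period of 2.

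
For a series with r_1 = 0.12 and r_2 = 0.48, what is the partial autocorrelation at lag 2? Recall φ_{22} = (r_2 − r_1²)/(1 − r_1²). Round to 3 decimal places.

φ_{22} = (r_2 − r_1²) / (1 − r_1²)
r_1² = (0.12)² = 0.0144
Numerator = 0.48 − 0.0144 = 0.4656; denominator = 1 − 0.0144 = 0.9856
φ_{22} = 0.4656 / 0.9856 = 0.472

0.472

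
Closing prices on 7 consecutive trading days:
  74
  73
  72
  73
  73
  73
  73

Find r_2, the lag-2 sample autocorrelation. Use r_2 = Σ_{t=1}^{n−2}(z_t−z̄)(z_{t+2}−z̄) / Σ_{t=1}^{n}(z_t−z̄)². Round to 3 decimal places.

Mean z̄ = (74 + 73 + 72 + 73 + 73 + 73 + 73)/7 = 73.0000
Σ(z_t−z̄)(z_{t+2}−z̄) = (-1.0000) + (0.0000) + (0.0000) + (0.0000) + (0.0000) = -1.0000
Denominator Σ(z_t−z̄)² = 2.0000
r_2 = -1.0000 / 2.0000 = -0.500

-0.500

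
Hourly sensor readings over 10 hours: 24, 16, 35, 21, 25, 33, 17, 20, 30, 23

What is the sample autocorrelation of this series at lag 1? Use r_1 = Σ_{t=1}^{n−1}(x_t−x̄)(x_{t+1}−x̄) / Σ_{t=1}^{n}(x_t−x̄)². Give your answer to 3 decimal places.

-0.484

Mean x̄ = (24 + 16 + 35 + 21 + 25 + 33 + 17 + 20 + 30 + 23)/10 = 24.4000
Numerator Σ_{t=1}^{9}(x_t−x̄)(x_{t+1}−x̄) = -182.1600
Denominator Σ(x_t−x̄)² = 376.4000
r_1 = -182.1600 / 376.4000 = -0.484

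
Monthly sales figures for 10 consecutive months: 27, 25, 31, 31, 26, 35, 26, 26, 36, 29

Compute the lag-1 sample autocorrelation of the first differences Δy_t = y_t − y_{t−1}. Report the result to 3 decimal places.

First differences Δy: -2, 6, 0, -5, 9, -9, 0, 10, -7
Mean of differences = 0.2222
Numerator Σ(Δy_t−Δȳ)(Δy_{t+1}−Δȳ) = -210.4938
Denominator Σ(Δy_t−Δȳ)² = 375.5556
r_1(Δy) = -210.4938 / 375.5556 = -0.560

-0.560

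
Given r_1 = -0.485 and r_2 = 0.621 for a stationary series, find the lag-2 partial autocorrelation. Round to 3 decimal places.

0.504

φ_{22} = (r_2 − r_1²) / (1 − r_1²)
r_1² = (-0.485)² = 0.235225
Numerator = 0.621 − 0.2352 = 0.3858; denominator = 1 − 0.2352 = 0.7648
φ_{22} = 0.3858 / 0.7648 = 0.504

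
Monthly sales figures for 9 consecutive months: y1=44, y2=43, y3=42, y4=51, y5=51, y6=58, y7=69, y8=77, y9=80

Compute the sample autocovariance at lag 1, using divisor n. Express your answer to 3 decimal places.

Mean ȳ = (44 + 43 + 42 + 51 + 51 + 58 + 69 + 77 + 80)/9 = 57.2222
Σ_{t=1}^{8}(y_t−ȳ)(y_{t+1}−ȳ) = 1225.7284
γ_1 = 1225.7284 / 9 = 136.192

136.192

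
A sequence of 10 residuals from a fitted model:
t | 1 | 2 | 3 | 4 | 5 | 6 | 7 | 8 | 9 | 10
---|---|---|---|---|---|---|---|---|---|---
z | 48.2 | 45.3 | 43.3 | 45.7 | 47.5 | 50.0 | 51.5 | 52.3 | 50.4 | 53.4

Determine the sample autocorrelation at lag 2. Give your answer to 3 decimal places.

0.390

Mean z̄ = (48.2 + 45.3 + 43.3 + 45.7 + 47.5 + 50.0 + 51.5 + 52.3 + 50.4 + 53.4)/10 = 48.7600
Numerator Σ_{t=1}^{8}(z_t−z̄)(z_{t+2}−z̄) = 38.5868
Denominator Σ(z_t−z̄)² = 98.8440
r_2 = 38.5868 / 98.8440 = 0.390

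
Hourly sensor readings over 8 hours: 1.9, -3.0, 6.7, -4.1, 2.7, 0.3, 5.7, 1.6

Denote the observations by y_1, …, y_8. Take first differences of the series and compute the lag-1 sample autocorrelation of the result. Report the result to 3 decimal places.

First differences Δy: -4.9, 9.7, -10.8, 6.8, -2.4, 5.4, -4.1
Mean of differences = -0.0429
Numerator Σ(Δy_t−Δȳ)(Δy_{t+1}−Δȳ) = -276.7790
Denominator Σ(Δy_t−Δȳ)² = 332.6971
r_1(Δy) = -276.7790 / 332.6971 = -0.832

-0.832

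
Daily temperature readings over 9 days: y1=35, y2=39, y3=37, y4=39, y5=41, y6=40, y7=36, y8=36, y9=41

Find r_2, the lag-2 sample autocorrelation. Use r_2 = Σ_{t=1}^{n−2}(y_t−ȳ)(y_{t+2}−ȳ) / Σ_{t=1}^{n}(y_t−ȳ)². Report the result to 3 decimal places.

-0.331

Mean ȳ = (35 + 39 + 37 + 39 + 41 + 40 + 36 + 36 + 41)/9 = 38.2222
Σ(y_t−ȳ)(y_{t+2}−ȳ) = (3.9383) + (0.6049) + (-3.3951) + (1.3827) + (-6.1728) + (-3.9506) + (-6.1728) = -13.7654
Denominator Σ(y_t−ȳ)² = 41.5556
r_2 = -13.7654 / 41.5556 = -0.331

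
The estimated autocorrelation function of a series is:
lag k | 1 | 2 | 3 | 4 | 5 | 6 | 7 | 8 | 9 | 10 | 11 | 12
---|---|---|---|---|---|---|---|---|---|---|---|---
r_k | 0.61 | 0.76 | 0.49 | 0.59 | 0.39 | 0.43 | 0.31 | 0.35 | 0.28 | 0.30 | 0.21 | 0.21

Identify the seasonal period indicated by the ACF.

2

The largest autocorrelation is r_2 = 0.76; the remaining lags stay at or below 0.61.
The dominant spike at lag 2 indicates a seasonal period of 2.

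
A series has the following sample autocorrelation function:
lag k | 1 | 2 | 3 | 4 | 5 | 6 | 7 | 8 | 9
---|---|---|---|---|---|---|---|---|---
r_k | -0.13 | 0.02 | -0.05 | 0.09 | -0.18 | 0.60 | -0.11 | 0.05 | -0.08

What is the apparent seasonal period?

6

The largest autocorrelation is r_6 = 0.60; the remaining lags stay at or below 0.09.
The dominant spike at lag 6 indicates a seasonal period of 6.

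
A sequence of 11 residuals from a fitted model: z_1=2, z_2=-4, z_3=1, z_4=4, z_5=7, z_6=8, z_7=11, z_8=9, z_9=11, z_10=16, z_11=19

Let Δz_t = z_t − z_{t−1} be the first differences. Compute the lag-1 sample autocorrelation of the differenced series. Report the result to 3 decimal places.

-0.214

First differences Δz: -6, 5, 3, 3, 1, 3, -2, 2, 5, 3
Mean of differences = 1.7000
Numerator Σ(Δz_t−Δz̄)(Δz_{t+1}−Δz̄) = -21.8900
Denominator Σ(Δz_t−Δz̄)² = 102.1000
r_1(Δz) = -21.8900 / 102.1000 = -0.214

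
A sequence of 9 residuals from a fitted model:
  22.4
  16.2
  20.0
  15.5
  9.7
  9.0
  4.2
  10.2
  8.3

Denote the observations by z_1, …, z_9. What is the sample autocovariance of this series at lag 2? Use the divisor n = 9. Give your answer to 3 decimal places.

Mean z̄ = (22.4 + 16.2 + 20.0 + 15.5 + 9.7 + 9.0 + 4.2 + 10.2 + 8.3)/9 = 12.8333
Σ_{t=1}^{7}(z_t−z̄)(z_{t+2}−z̄) = 121.1444
γ_2 = 121.1444 / 9 = 13.460

13.460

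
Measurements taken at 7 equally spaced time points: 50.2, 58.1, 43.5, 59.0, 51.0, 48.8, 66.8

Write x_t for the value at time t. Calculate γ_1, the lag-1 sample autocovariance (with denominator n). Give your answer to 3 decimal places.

-25.417

Mean x̄ = (50.2 + 58.1 + 43.5 + 59.0 + 51.0 + 48.8 + 66.8)/7 = 53.9143
Σ_{t=1}^{6}(x_t−x̄)(x_{t+1}−x̄) = -177.9202
γ_1 = -177.9202 / 7 = -25.417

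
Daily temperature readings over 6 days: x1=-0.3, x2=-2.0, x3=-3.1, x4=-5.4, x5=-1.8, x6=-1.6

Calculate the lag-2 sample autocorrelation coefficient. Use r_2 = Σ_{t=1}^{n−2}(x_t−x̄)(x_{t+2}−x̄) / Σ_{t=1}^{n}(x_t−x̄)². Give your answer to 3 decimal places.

-0.357

Mean x̄ = (-0.3 − 2.0 − 3.1 − 5.4 − 1.8 − 1.6)/6 = -2.3667
Deviations from mean: 2.0667, 0.3667, -0.7333, -3.0333, 0.5667, 0.7667
Numerator Σ_{t=1}^{4}(x_t−x̄)(x_{t+2}−x̄) = -5.3689
Denominator Σ(x_t−x̄)² = 15.0533
r_2 = -5.3689 / 15.0533 = -0.357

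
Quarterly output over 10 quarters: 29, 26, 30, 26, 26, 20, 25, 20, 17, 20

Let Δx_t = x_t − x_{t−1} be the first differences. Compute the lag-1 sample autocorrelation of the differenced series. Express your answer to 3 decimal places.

-0.640

First differences Δx: -3, 4, -4, 0, -6, 5, -5, -3, 3
Mean of differences = -1.0000
Numerator Σ(Δx_t−Δx̄)(Δx_{t+1}−Δx̄) = -87.0000
Denominator Σ(Δx_t−Δx̄)² = 136.0000
r_1(Δx) = -87.0000 / 136.0000 = -0.640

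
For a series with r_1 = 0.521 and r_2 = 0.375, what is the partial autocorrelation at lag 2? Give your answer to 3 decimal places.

0.142

φ_{22} = (r_2 − r_1²) / (1 − r_1²)
r_1² = (0.521)² = 0.271441
Numerator = 0.375 − 0.2714 = 0.1036; denominator = 1 − 0.2714 = 0.7286
φ_{22} = 0.1036 / 0.7286 = 0.142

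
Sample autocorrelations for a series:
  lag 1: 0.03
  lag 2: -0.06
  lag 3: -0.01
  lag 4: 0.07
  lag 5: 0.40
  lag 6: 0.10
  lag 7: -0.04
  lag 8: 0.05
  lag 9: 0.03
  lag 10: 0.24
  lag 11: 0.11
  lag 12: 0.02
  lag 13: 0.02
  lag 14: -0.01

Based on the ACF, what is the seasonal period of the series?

5

The largest autocorrelation is r_5 = 0.40, with a weaker echo at lag 10 (0.24); the remaining lags stay at or below 0.11.
The dominant spike at lag 5 indicates a seasonal period of 5.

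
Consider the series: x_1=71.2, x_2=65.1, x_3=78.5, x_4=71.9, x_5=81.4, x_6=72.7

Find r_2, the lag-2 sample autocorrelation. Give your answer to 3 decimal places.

Mean x̄ = (71.2 + 65.1 + 78.5 + 71.9 + 81.4 + 72.7)/6 = 73.4667
Deviations from mean: -2.2667, -8.3667, 5.0333, -1.5667, 7.9333, -0.7667
Numerator Σ_{t=1}^{4}(x_t−x̄)(x_{t+2}−x̄) = 42.8311
Denominator Σ(x_t−x̄)² = 166.4533
r_2 = 42.8311 / 166.4533 = 0.257

0.257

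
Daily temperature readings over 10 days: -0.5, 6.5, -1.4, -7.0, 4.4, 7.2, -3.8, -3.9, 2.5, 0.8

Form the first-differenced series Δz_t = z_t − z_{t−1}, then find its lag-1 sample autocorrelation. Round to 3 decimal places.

-0.188

First differences Δz: 7.0, -7.9, -5.6, 11.4, 2.8, -11.0, -0.1, 6.4, -1.7
Mean of differences = 0.1444
Numerator Σ(Δz_t−Δz̄)(Δz_{t+1}−Δz̄) = -83.6431
Denominator Σ(Δz_t−Δz̄)² = 445.2422
r_1(Δz) = -83.6431 / 445.2422 = -0.188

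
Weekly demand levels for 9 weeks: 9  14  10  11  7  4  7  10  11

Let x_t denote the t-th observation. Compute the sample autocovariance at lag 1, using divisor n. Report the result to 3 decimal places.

Mean x̄ = (9 + 14 + 10 + 11 + 7 + 4 + 7 + 10 + 11)/9 = 9.2222
Σ_{t=1}^{8}(x_t−x̄)(x_{t+1}−x̄) = 22.9506
γ_1 = 22.9506 / 9 = 2.550

2.550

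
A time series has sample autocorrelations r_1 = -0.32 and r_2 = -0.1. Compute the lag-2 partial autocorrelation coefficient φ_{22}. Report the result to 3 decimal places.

-0.225

φ_{22} = (r_2 − r_1²) / (1 − r_1²)
r_1² = (-0.32)² = 0.1024
Numerator = -0.1 − 0.1024 = -0.2024; denominator = 1 − 0.1024 = 0.8976
φ_{22} = -0.2024 / 0.8976 = -0.225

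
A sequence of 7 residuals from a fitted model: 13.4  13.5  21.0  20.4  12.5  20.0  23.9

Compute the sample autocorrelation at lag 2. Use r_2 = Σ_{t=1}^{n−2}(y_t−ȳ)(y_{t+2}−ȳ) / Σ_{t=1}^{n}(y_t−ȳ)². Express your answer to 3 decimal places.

-0.551

Mean ȳ = (13.4 + 13.5 + 21.0 + 20.4 + 12.5 + 20.0 + 23.9)/7 = 17.8143
Numerator Σ_{t=1}^{5}(y_t−ȳ)(y_{t+2}−ȳ) = -68.8376
Denominator Σ(y_t−ȳ)² = 124.9886
r_2 = -68.8376 / 124.9886 = -0.551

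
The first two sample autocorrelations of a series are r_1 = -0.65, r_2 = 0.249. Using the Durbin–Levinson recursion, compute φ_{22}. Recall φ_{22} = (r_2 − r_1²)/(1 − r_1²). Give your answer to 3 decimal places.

-0.300

φ_{22} = (r_2 − r_1²) / (1 − r_1²)
r_1² = (-0.65)² = 0.4225
Numerator = 0.249 − 0.4225 = -0.1735; denominator = 1 − 0.4225 = 0.5775
φ_{22} = -0.1735 / 0.5775 = -0.300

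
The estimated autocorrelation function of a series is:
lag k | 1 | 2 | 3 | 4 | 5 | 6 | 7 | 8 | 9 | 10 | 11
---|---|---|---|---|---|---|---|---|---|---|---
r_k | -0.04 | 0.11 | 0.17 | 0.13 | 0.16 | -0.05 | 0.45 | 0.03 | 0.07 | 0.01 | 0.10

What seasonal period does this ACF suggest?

The largest autocorrelation is r_7 = 0.45; the remaining lags stay at or below 0.17.
The dominant spike at lag 7 indicates a seasonal period of 7.

7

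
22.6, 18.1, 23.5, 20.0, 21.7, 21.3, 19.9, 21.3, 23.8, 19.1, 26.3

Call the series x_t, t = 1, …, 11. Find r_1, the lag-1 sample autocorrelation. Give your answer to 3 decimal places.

Mean x̄ = (22.6 + 18.1 + 23.5 + 20.0 + 21.7 + 21.3 + 19.9 + 21.3 + 23.8 + 19.1 + 26.3)/11 = 21.6000
Numerator Σ_{t=1}^{10}(x_t−x̄)(x_{t+1}−x̄) = -30.2700
Denominator Σ(x_t−x̄)² = 55.6800
r_1 = -30.2700 / 55.6800 = -0.544

-0.544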